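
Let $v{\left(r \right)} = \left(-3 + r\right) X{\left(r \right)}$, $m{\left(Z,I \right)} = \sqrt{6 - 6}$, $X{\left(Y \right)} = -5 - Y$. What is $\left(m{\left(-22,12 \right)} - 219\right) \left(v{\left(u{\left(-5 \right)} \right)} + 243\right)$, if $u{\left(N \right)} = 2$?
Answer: $-54750$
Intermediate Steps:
$m{\left(Z,I \right)} = 0$ ($m{\left(Z,I \right)} = \sqrt{0} = 0$)
$v{\left(r \right)} = \left(-5 - r\right) \left(-3 + r\right)$ ($v{\left(r \right)} = \left(-3 + r\right) \left(-5 - r\right) = \left(-5 - r\right) \left(-3 + r\right)$)
$\left(m{\left(-22,12 \right)} - 219\right) \left(v{\left(u{\left(-5 \right)} \right)} + 243\right) = \left(0 - 219\right) \left(- \left(-3 + 2\right) \left(5 + 2\right) + 243\right) = - 219 \left(\left(-1\right) \left(-1\right) 7 + 243\right) = - 219 \left(7 + 243\right) = \left(-219\right) 250 = -54750$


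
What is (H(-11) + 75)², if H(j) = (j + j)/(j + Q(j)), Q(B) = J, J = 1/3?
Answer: 1520289/256 ≈ 5938.6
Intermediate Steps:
J = ⅓ ≈ 0.33333
Q(B) = ⅓
H(j) = 2*j/(⅓ + j) (H(j) = (j + j)/(j + ⅓) = (2*j)/(⅓ + j) = 2*j/(⅓ + j))
(H(-11) + 75)² = (6*(-11)/(1 + 3*(-11)) + 75)² = (6*(-11)/(1 - 33) + 75)² = (6*(-11)/(-32) + 75)² = (6*(-11)*(-1/32) + 75)² = (33/16 + 75)² = (1233/16)² = 1520289/256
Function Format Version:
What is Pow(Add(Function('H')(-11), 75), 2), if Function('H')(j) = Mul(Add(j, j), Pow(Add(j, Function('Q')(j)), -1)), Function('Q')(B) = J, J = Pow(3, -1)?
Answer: Rational(1520289, 256) ≈ 5938.6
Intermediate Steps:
J = Rational(1, 3) ≈ 0.33333
Function('Q')(B) = Rational(1, 3)
Function('H')(j) = Mul(2, j, Pow(Add(Rational(1, 3), j), -1)) (Function('H')(j) = Mul(Add(j, j), Pow(Add(j, Rational(1, 3)), -1)) = Mul(Mul(2, j), Pow(Add(Rational(1, 3), j), -1)) = Mul(2, j, Pow(Add(Rational(1, 3), j), -1)))
Pow(Add(Function('H')(-11), 75), 2) = Pow(Add(Mul(6, -11, Pow(Add(1, Mul(3, -11)), -1)), 75), 2) = Pow(Add(Mul(6, -11, Pow(Add(1, -33), -1)), 75), 2) = Pow(Add(Mul(6, -11, Pow(-32, -1)), 75), 2) = Pow(Add(Mul(6, -11, Rational(-1, 32)), 75), 2) = Pow(Add(Rational(33, 16), 75), 2) = Pow(Rational(1233, 16), 2) = Rational(1520289, 256)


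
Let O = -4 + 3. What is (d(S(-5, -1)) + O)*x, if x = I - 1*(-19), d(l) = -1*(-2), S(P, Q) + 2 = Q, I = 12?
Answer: 31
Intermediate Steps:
S(P, Q) = -2 + Q
d(l) = 2
O = -1
x = 31 (x = 12 - 1*(-19) = 12 + 19 = 31)
(d(S(-5, -1)) + O)*x = (2 - 1)*31 = 1*31 = 31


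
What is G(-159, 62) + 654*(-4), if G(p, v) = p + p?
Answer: -2934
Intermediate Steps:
G(p, v) = 2*p
G(-159, 62) + 654*(-4) = 2*(-159) + 654*(-4) = -318 - 2616 = -2934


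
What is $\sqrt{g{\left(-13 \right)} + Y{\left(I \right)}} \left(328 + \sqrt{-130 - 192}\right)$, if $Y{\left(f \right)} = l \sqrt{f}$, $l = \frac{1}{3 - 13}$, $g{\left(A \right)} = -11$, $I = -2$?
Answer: $\sqrt{-1100 - 10 i \sqrt{2}} \left(\frac{164}{5} + \frac{i \sqrt{322}}{10}\right) \approx 66.509 - 1087.5 i$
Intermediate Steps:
$l = - \frac{1}{10}$ ($l = \frac{1}{-10} = - \frac{1}{10} \approx -0.1$)
$Y{\left(f \right)} = - \frac{\sqrt{f}}{10}$
$\sqrt{g{\left(-13 \right)} + Y{\left(I \right)}} \left(328 + \sqrt{-130 - 192}\right) = \sqrt{-11 - \frac{\sqrt{-2}}{10}} \left(328 + \sqrt{-130 - 192}\right) = \sqrt{-11 - \frac{i \sqrt{2}}{10}} \left(328 + \sqrt{-322}\right) = \sqrt{-11 - \frac{i \sqrt{2}}{10}} \left(328 + i \sqrt{322}\right)$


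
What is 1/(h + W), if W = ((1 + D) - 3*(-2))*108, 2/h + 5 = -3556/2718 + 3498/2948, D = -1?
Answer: 932701/604026036 ≈ 0.0015441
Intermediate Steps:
h = -364212/932701 (h = 2/(-5 + (-3556/2718 + 3498/2948)) = 2/(-5 + (-3556*1/2718 + 3498*(1/2948))) = 2/(-5 + (-1778/1359 + 159/134)) = 2/(-5 - 22171/182106) = 2/(-932701/182106) = 2*(-182106/932701) = -364212/932701 ≈ -0.39049)
W = 648 (W = ((1 - 1) - 3*(-2))*108 = (0 + 6)*108 = 6*108 = 648)
1/(h + W) = 1/(-364212/932701 + 648) = 1/(604026036/932701) = 932701/604026036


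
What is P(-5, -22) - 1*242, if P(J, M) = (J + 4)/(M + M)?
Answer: -10647/44 ≈ -241.98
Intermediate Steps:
P(J, M) = (4 + J)/(2*M) (P(J, M) = (4 + J)/((2*M)) = (4 + J)*(1/(2*M)) = (4 + J)/(2*M))
P(-5, -22) - 1*242 = (½)*(4 - 5)/(-22) - 1*242 = (½)*(-1/22)*(-1) - 242 = 1/44 - 242 = -10647/44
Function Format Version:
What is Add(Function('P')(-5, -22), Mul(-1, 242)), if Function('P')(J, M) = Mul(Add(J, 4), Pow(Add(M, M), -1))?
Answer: Rational(-10647, 44) ≈ -241.98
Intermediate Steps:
Function('P')(J, M) = Mul(Rational(1, 2), Pow(M, -1), Add(4, J)) (Function('P')(J, M) = Mul(Add(4, J), Pow(Mul(2, M), -1)) = Mul(Add(4, J), Mul(Rational(1, 2), Pow(M, -1))) = Mul(Rational(1, 2), Pow(M, -1), Add(4, J)))
Add(Function('P')(-5, -22), Mul(-1, 242)) = Add(Mul(Rational(1, 2), Pow(-22, -1), Add(4, -5)), Mul(-1, 242)) = Add(Mul(Rational(1, 2), Rational(-1, 22), -1), -242) = Add(Rational(1, 44), -242) = Rational(-10647, 44)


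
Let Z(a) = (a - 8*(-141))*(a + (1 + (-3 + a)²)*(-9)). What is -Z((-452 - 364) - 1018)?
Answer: -21443312584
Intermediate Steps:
Z(a) = (1128 + a)*(-9 + a - 9*(-3 + a)²) (Z(a) = (a + 1128)*(a + (-9 - 9*(-3 + a)²)) = (1128 + a)*(-9 + a - 9*(-3 + a)²))
-Z((-452 - 364) - 1018) = -(-101520 - 10097*((-452 - 364) - 1018)² - 9*((-452 - 364) - 1018)³ + 61950*((-452 - 364) - 1018)) = -(-101520 - 10097*(-816 - 1018)² - 9*(-816 - 1018)³ + 61950*(-816 - 1018)) = -(-101520 - 10097*(-1834)² - 9*(-1834)³ + 61950*(-1834)) = -(-101520 - 10097*3363556 - 9*(-6168761704) - 113616300) = -(-101520 - 33961824932 + 55518855336 - 113616300) = -1*21443312584 = -21443312584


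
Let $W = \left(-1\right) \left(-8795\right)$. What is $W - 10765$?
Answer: $-1970$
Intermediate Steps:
$W = 8795$
$W - 10765 = 8795 - 10765 = -1970$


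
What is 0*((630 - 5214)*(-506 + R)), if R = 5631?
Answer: 0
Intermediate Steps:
0*((630 - 5214)*(-506 + R)) = 0*((630 - 5214)*(-506 + 5631)) = 0*(-4584*5125) = 0*(-23493000) = 0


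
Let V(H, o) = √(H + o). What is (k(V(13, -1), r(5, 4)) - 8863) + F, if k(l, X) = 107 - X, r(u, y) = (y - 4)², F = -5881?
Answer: -14637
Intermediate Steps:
r(u, y) = (-4 + y)²
(k(V(13, -1), r(5, 4)) - 8863) + F = ((107 - (-4 + 4)²) - 8863) - 5881 = ((107 - 1*0²) - 8863) - 5881 = ((107 - 1*0) - 8863) - 5881 = ((107 + 0) - 8863) - 5881 = (107 - 8863) - 5881 = -8756 - 5881 = -14637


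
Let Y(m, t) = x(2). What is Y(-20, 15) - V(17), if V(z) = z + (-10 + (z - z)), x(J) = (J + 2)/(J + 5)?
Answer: -45/7 ≈ -6.4286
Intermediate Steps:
x(J) = (2 + J)/(5 + J)
Y(m, t) = 4/7 (Y(m, t) = (2 + 2)/(5 + 2) = 4/7)
V(z) = -10 + z (V(z) = z + (-10 + 0) = z - 10 = -10 + z)
Y(-20, 15) - V(17) = 4/7 - (-10 + 17) = 4/7 - 1*7 = 4/7 - 7 = -45/7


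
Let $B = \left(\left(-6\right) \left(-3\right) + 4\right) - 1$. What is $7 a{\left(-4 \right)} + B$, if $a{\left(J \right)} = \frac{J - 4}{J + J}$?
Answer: $28$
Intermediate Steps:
$B = 21$ ($B = \left(18 + 4\right) - 1 = 22 - 1 = 21$)
$a{\left(J \right)} = \frac{-4 + J}{2 J}$
$7 a{\left(-4 \right)} + B = 7 \frac{-4 - 4}{2 \left(-4\right)} + 21 = 7 \cdot \frac{1}{2} \left(- \frac{1}{4}\right) \left(-8\right) + 21 = 7 \cdot 1 + 21 = 7 + 21 = 28$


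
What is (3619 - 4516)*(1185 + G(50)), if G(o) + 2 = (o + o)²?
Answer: -10031151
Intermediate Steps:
G(o) = -2 + 4*o² (G(o) = -2 + (o + o)² = -2 + (2*o)² = -2 + 4*o²)
(3619 - 4516)*(1185 + G(50)) = (3619 - 4516)*(1185 + (-2 + 4*50²)) = -897*(1185 + (-2 + 4*2500)) = -897*(1185 + (-2 + 10000)) = -897*(1185 + 9998) = -897*11183 = -10031151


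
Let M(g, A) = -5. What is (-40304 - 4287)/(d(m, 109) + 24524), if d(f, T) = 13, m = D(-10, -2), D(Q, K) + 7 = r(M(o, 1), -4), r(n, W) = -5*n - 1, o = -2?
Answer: -44591/24537 ≈ -1.8173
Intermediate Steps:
r(n, W) = -1 - 5*n
D(Q, K) = 17 (D(Q, K) = -7 + (-1 - 5*(-5)) = -7 + (-1 + 25) = -7 + 24 = 17)
m = 17
(-40304 - 4287)/(d(m, 109) + 24524) = (-40304 - 4287)/(13 + 24524) = -44591/24537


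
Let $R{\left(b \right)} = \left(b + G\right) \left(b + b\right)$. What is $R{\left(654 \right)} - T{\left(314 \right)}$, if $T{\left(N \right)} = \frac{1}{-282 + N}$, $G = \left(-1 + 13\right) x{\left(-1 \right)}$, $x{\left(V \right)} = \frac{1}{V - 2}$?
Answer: $\frac{27206399}{32} \approx 8.502 \cdot 10^{5}$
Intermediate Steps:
$x{\left(V \right)} = \frac{1}{-2 + V}$
$G = -4$ ($G = \frac{-1 + 13}{-2 - 1} = \frac{12}{-3} = 12 \left(- \frac{1}{3}\right) = -4$)
$R{\left(b \right)} = 2 b \left(-4 + b\right)$ ($R{\left(b \right)} = \left(b - 4\right) \left(b + b\right) = \left(-4 + b\right) 2 b = 2 b \left(-4 + b\right)$)
$R{\left(654 \right)} - T{\left(314 \right)} = 2 \cdot 654 \left(-4 + 654\right) - \frac{1}{-282 + 314} = 2 \cdot 654 \cdot 650 - \frac{1}{32} = 850200 - \frac{1}{32} = \frac{27206399}{32}$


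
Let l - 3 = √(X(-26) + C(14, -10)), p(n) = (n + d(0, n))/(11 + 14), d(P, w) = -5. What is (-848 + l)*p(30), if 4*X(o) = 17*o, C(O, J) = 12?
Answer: -845 + I*√394/2 ≈ -845.0 + 9.9247*I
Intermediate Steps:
X(o) = 17*o/4 (X(o) = (17*o)/4 = 17*o/4)
p(n) = -⅕ + n/25 (p(n) = (n - 5)/(11 + 14) = (-5 + n)/25 = (-5 + n)*(1/25) = -⅕ + n/25)
l = 3 + I*√394/2 (l = 3 + √((17/4)*(-26) + 12) = 3 + √(-221/2 + 12) = 3 + √(-197/2) = 3 + I*√394/2 ≈ 3.0 + 9.9247*I)
(-848 + l)*p(30) = (-848 + (3 + I*√394/2))*(-⅕ + (1/25)*30) = (-845 + I*√394/2)*(-⅕ + 6/5) = (-845 + I*√394/2)*1 = -845 + I*√394/2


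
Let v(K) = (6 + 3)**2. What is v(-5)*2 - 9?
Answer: 153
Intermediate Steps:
v(K) = 81 (v(K) = 9**2 = 81)
v(-5)*2 - 9 = 81*2 - 9 = 162 - 9 = 153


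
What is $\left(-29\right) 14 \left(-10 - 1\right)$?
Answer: $4466$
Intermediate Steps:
$\left(-29\right) 14 \left(-10 - 1\right) = \left(-406\right) \left(-11\right) = 4466$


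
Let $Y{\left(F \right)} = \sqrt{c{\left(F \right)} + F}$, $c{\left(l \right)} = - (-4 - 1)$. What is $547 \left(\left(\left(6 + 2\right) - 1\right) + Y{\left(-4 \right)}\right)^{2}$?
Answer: $35008$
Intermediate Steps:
$c{\left(l \right)} = 5$ ($c{\left(l \right)} = - (-4 - 1) = \left(-1\right) \left(-5\right) = 5$)
$Y{\left(F \right)} = \sqrt{5 + F}$
$547 \left(\left(\left(6 + 2\right) - 1\right) + Y{\left(-4 \right)}\right)^{2} = 547 \left(\left(\left(6 + 2\right) - 1\right) + \sqrt{5 - 4}\right)^{2} = 547 \left(\left(8 - 1\right) + \sqrt{1}\right)^{2} = 547 \left(7 + 1\right)^{2} = 547 \cdot 8^{2} = 547 \cdot 64 = 35008$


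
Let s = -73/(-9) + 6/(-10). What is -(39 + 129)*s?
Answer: -18928/15 ≈ -1261.9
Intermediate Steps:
s = 338/45 (s = -73*(-⅑) + 6*(-⅒) = 73/9 - ⅗ = 338/45 ≈ 7.5111)
-(39 + 129)*s = -(39 + 129)*338/45 = -168*338/45 = -1*18928/15 = -18928/15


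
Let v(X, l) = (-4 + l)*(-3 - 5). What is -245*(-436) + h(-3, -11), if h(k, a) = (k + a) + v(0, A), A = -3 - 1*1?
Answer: 106870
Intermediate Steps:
A = -4 (A = -3 - 1 = -4)
v(X, l) = 32 - 8*l (v(X, l) = (-4 + l)*(-8) = 32 - 8*l)
h(k, a) = 64 + a + k (h(k, a) = (k + a) + (32 - 8*(-4)) = (a + k) + (32 + 32) = (a + k) + 64 = 64 + a + k)
-245*(-436) + h(-3, -11) = -245*(-436) + (64 - 11 - 3) = 106820 + 50 = 106870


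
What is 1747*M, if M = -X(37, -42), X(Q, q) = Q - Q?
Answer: 0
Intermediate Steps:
X(Q, q) = 0
M = 0 (M = -1*0 = 0)
1747*M = 1747*0 = 0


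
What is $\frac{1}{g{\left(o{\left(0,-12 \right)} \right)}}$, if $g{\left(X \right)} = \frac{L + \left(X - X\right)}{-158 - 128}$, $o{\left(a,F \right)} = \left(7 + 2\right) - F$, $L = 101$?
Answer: $- \frac{286}{101} \approx -2.8317$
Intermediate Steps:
$o{\left(a,F \right)} = 9 - F$
$g{\left(X \right)} = - \frac{101}{286}$ ($g{\left(X \right)} = \frac{101 + \left(X - X\right)}{-158 - 128} = \frac{101 + 0}{-286} = 101 \left(- \frac{1}{286}\right) = - \frac{101}{286}$)
$\frac{1}{g{\left(o{\left(0,-12 \right)} \right)}} = \frac{1}{- \frac{101}{286}} = - \frac{286}{101}$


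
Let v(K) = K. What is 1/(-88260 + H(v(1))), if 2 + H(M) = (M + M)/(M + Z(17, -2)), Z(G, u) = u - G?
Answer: -9/794359 ≈ -1.1330e-5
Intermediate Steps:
H(M) = -2 + 2*M/(-19 + M) (H(M) = -2 + (M + M)/(M + (-2 - 1*17)) = -2 + (2*M)/(M + (-2 - 17)) = -2 + (2*M)/(M - 19) = -2 + (2*M)/(-19 + M) = -2 + 2*M/(-19 + M))
1/(-88260 + H(v(1))) = 1/(-88260 + 38/(-19 + 1)) = 1/(-88260 + 38/(-18)) = 1/(-88260 + 38*(-1/18)) = 1/(-88260 - 19/9) = 1/(-794359/9) = -9/794359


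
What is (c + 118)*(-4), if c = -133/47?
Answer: -21652/47 ≈ -460.68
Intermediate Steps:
c = -133/47 (c = -133*1/47 = -133/47 ≈ -2.8298)
(c + 118)*(-4) = (-133/47 + 118)*(-4) = (5413/47)*(-4) = -21652/47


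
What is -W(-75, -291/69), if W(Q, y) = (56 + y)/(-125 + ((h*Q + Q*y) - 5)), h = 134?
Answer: 1191/226865 ≈ 0.0052498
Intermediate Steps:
W(Q, y) = (56 + y)/(-130 + 134*Q + Q*y) (W(Q, y) = (56 + y)/(-125 + ((134*Q + Q*y) - 5)) = (56 + y)/(-125 + (-5 + 134*Q + Q*y)) = (56 + y)/(-130 + 134*Q + Q*y))
-W(-75, -291/69) = -(56 - 291/69)/(-130 + 134*(-75) - (-21825)/69) = -(56 - 291*1/69)/(-130 - 10050 - (-21825)/69) = -(56 - 97/23)/(-130 - 10050 - 75*(-97/23)) = -1191/((-130 - 10050 + 7275/23)*23) = -1191/((-226865/23)*23) = -(-23)*1191/(226865*23) = -1*(-1191/226865) = 1191/226865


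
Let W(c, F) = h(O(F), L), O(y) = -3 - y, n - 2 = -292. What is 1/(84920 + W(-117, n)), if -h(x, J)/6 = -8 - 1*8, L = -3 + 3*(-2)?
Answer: 1/85016 ≈ 1.1762e-5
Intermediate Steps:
L = -9 (L = -3 - 6 = -9)
n = -290 (n = 2 - 292 = -290)
h(x, J) = 96 (h(x, J) = -6*(-8 - 1*8) = -6*(-8 - 8) = -6*(-16) = 96)
W(c, F) = 96
1/(84920 + W(-117, n)) = 1/(84920 + 96) = 1/85016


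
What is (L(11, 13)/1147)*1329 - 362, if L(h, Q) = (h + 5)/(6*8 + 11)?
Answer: -24476362/67673 ≈ -361.69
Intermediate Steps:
L(h, Q) = 5/59 + h/59 (L(h, Q) = (5 + h)/(48 + 11) = (5 + h)/59 = (5 + h)*(1/59) = 5/59 + h/59)
(L(11, 13)/1147)*1329 - 362 = ((5/59 + (1/59)*11)/1147)*1329 - 362 = ((5/59 + 11/59)*(1/1147))*1329 - 362 = ((16/59)*(1/1147))*1329 - 362 = (16/67673)*1329 - 362 = 21264/67673 - 362 = -24476362/67673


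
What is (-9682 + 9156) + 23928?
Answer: 23402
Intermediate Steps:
(-9682 + 9156) + 23928 = -526 + 23928 = 23402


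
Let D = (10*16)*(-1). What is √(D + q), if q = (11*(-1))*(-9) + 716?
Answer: √655 ≈ 25.593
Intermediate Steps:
q = 815 (q = -11*(-9) + 716 = 99 + 716 = 815)
D = -160 (D = 160*(-1) = -160)
√(D + q) = √(-160 + 815) = √655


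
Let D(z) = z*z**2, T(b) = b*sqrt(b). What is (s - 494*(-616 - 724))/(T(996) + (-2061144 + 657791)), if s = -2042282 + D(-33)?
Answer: 1987511316427/1968411594673 + 2821187928*sqrt(249)/1968411594673 ≈ 1.0323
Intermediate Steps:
T(b) = b**(3/2)
D(z) = z**3
s = -2078219 (s = -2042282 + (-33)**3 = -2042282 - 35937 = -2078219)
(s - 494*(-616 - 724))/(T(996) + (-2061144 + 657791)) = (-2078219 - 494*(-616 - 724))/(996**(3/2) + (-2061144 + 657791)) = (-2078219 - 494*(-1340))/(1992*sqrt(249) - 1403353) = (-2078219 + 661960)/(-1403353 + 1992*sqrt(249)) = -1416259/(-1403353 + 1992*sqrt(249))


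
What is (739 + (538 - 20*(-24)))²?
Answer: 3087049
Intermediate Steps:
(739 + (538 - 20*(-24)))² = (739 + (538 - 1*(-480)))² = (739 + (538 + 480))² = (739 + 1018)² = 1757² = 3087049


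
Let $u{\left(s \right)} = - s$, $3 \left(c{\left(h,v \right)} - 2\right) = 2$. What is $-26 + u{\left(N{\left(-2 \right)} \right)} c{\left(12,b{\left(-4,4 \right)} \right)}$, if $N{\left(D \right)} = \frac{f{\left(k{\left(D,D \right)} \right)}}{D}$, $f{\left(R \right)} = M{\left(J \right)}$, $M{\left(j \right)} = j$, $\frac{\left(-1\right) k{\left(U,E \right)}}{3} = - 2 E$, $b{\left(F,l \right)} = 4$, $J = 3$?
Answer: $-22$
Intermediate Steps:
$k{\left(U,E \right)} = 6 E$ ($k{\left(U,E \right)} = - 3 \left(- 2 E\right) = 6 E$)
$f{\left(R \right)} = 3$
$N{\left(D \right)} = \frac{3}{D}$
$c{\left(h,v \right)} = \frac{8}{3}$ ($c{\left(h,v \right)} = 2 + \frac{1}{3} \cdot 2 = 2 + \frac{2}{3} = \frac{8}{3}$)
$-26 + u{\left(N{\left(-2 \right)} \right)} c{\left(12,b{\left(-4,4 \right)} \right)} = -26 + - \frac{3}{-2} \cdot \frac{8}{3} = -26 + - \frac{3 \left(-1\right)}{2} \cdot \frac{8}{3} = -26 + \left(-1\right) \left(- \frac{3}{2}\right) \frac{8}{3} = -26 + \frac{3}{2} \cdot \frac{8}{3} = -26 + 4 = -22$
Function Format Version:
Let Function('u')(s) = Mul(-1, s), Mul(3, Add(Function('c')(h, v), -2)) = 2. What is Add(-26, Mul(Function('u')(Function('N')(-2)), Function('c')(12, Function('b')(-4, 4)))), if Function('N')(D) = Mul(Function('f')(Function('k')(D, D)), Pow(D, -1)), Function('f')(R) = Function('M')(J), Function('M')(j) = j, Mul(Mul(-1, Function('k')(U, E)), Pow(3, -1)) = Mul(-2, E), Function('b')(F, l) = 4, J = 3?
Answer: -22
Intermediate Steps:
Function('k')(U, E) = Mul(6, E) (Function('k')(U, E) = Mul(-3, Mul(-2, E)) = Mul(6, E))
Function('f')(R) = 3
Function('N')(D) = Mul(3, Pow(D, -1))
Function('c')(h, v) = Rational(8, 3) (Function('c')(h, v) = Add(2, Mul(Rational(1, 3), 2)) = Add(2, Rational(2, 3)) = Rational(8, 3))
Add(-26, Mul(Function('u')(Function('N')(-2)), Function('c')(12, Function('b')(-4, 4)))) = Add(-26, Mul(Mul(-1, Mul(3, Pow(-2, -1))), Rational(8, 3))) = Add(-26, Mul(Mul(-1, Mul(3, Rational(-1, 2))), Rational(8, 3))) = Add(-26, Mul(Mul(-1, Rational(-3, 2)), Rational(8, 3))) = Add(-26, Mul(Rational(3, 2), Rational(8, 3))) = Add(-26, 4) = -22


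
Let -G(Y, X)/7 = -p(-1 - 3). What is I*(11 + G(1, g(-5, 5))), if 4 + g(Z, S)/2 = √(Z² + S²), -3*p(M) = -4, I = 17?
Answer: 1037/3 ≈ 345.67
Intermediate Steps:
p(M) = 4/3 (p(M) = -⅓*(-4) = 4/3)
g(Z, S) = -8 + 2*√(S² + Z²) (g(Z, S) = -8 + 2*√(Z² + S²) = -8 + 2*√(S² + Z²))
G(Y, X) = 28/3 (G(Y, X) = -(-7)*4/3 = -7*(-4/3) = 28/3)
I*(11 + G(1, g(-5, 5))) = 17*(11 + 28/3) = 17*(61/3) = 1037/3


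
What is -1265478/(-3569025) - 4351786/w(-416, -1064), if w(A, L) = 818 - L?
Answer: -2588208566509/1119484175 ≈ -2312.0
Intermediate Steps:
-1265478/(-3569025) - 4351786/w(-416, -1064) = -1265478/(-3569025) - 4351786/(818 - 1*(-1064)) = -1265478*(-1/3569025) - 4351786/(818 + 1064) = 421826/1189675 - 4351786/1882 = 421826/1189675 - 4351786*1/1882 = 421826/1189675 - 2175893/941 = -2588208566509/1119484175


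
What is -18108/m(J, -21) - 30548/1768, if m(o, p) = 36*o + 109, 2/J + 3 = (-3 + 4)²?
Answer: -8561237/32266 ≈ -265.33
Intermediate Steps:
J = -1 (J = 2/(-3 + (-3 + 4)²) = 2/(-3 + 1²) = 2/(-3 + 1) = 2/(-2) = 2*(-½) = -1)
m(o, p) = 109 + 36*o
-18108/m(J, -21) - 30548/1768 = -18108/(109 + 36*(-1)) - 30548/1768 = -18108/(109 - 36) - 30548*1/1768 = -18108/73 - 7637/442 = -8561237/32266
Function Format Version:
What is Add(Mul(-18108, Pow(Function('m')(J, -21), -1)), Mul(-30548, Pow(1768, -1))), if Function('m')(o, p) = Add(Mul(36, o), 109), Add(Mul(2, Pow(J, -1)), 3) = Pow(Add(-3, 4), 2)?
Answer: Rational(-8561237, 32266) ≈ -265.33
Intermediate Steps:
J = -1 (J = Mul(2, Pow(Add(-3, Pow(Add(-3, 4), 2)), -1)) = Mul(2, Pow(Add(-3, Pow(1, 2)), -1)) = Mul(2, Pow(Add(-3, 1), -1)) = Mul(2, Pow(-2, -1)) = Mul(2, Rational(-1, 2)) = -1)
Function('m')(o, p) = Add(109, Mul(36, o))
Add(Mul(-18108, Pow(Function('m')(J, -21), -1)), Mul(-30548, Pow(1768, -1))) = Add(Mul(-18108, Pow(Add(109, Mul(36, -1)), -1)), Mul(-30548, Pow(1768, -1))) = Add(Mul(-18108, Pow(Add(109, -36), -1)), Mul(-30548, Rational(1, 1768))) = Add(Mul(-18108, Pow(73, -1)), Rational(-7637, 442)) = Add(Mul(-18108, Rational(1, 73)), Rational(-7637, 442)) = Add(Rational(-18108, 73), Rational(-7637, 442)) = Rational(-8561237, 32266)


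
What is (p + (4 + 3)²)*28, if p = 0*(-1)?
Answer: 1372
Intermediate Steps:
p = 0
(p + (4 + 3)²)*28 = (0 + (4 + 3)²)*28 = (0 + 7²)*28 = (0 + 49)*28 = 49*28 = 1372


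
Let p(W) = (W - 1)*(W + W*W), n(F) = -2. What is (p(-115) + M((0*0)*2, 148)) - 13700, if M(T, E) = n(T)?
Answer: -1534462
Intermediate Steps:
M(T, E) = -2
p(W) = (-1 + W)*(W + W²)
(p(-115) + M((0*0)*2, 148)) - 13700 = (((-115)³ - 1*(-115)) - 2) - 13700 = ((-1520875 + 115) - 2) - 13700 = (-1520760 - 2) - 13700 = -1520762 - 13700 = -1534462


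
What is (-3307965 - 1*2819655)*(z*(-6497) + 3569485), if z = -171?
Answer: -28680153836640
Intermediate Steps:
(-3307965 - 1*2819655)*(z*(-6497) + 3569485) = (-3307965 - 1*2819655)*(-171*(-6497) + 3569485) = (-3307965 - 2819655)*(1110987 + 3569485) = -6127620*4680472 = -28680153836640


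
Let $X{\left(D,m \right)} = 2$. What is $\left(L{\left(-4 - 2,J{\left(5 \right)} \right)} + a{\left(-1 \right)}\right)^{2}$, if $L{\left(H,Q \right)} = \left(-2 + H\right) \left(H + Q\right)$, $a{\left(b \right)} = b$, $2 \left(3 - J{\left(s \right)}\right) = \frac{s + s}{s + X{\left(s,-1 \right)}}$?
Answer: $\frac{40401}{49} \approx 824.51$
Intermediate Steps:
$J{\left(s \right)} = 3 - \frac{s}{2 + s}$ ($J{\left(s \right)} = 3 - \frac{\left(s + s\right) \frac{1}{s + 2}}{2} = 3 - \frac{2 s \frac{1}{2 + s}}{2} = 3 - \frac{s}{2 + s}$)
$\left(L{\left(-4 - 2,J{\left(5 \right)} \right)} + a{\left(-1 \right)}\right)^{2} = \left(\left(\left(-4 - 2\right)^{2} - 2 \left(-4 - 2\right) - 2 \frac{2 \left(3 + 5\right)}{2 + 5} + \left(-4 - 2\right) \frac{2 \left(3 + 5\right)}{2 + 5}\right) - 1\right)^{2} = \left(\left(\left(-4 - 2\right)^{2} - 2 \left(-4 - 2\right) - 2 \cdot 2 \cdot \frac{1}{7} \cdot 8 + \left(-4 - 2\right) 2 \cdot \frac{1}{7} \cdot 8\right) - 1\right)^{2} = \left(\left(\left(-6\right)^{2} - -12 - 2 \cdot 2 \cdot \frac{1}{7} \cdot 8 - 6 \cdot 2 \cdot \frac{1}{7} \cdot 8\right) - 1\right)^{2} = \left(\left(36 + 12 - \frac{32}{7} - \frac{96}{7}\right) - 1\right)^{2} = \left(\frac{208}{7} - 1\right)^{2} = \left(\frac{201}{7}\right)^{2} = \frac{40401}{49}$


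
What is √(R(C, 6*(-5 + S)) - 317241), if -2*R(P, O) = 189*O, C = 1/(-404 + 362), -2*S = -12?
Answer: 12*I*√2207 ≈ 563.74*I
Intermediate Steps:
S = 6 (S = -½*(-12) = 6)
C = -1/42 (C = 1/(-42) = -1/42 ≈ -0.023810)
R(P, O) = -189*O/2
√(R(C, 6*(-5 + S)) - 317241) = √(-567*(-5 + 6) - 317241) = √(-567 - 317241) = √(-317808) = 12*I*√2207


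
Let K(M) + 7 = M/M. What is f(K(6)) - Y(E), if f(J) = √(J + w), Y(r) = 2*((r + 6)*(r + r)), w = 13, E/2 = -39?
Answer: -22464 + √7 ≈ -22461.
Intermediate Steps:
E = -78 (E = 2*(-39) = -78)
K(M) = -6 (K(M) = -7 + M/M = -7 + 1 = -6)
Y(r) = 4*r*(6 + r) (Y(r) = 2*((6 + r)*(2*r)) = 2*(2*r*(6 + r)) = 4*r*(6 + r))
f(J) = √(13 + J) (f(J) = √(J + 13) = √(13 + J))
f(K(6)) - Y(E) = √(13 - 6) - 4*(-78)*(6 - 78) = √7 - 4*(-78)*(-72) = √7 - 1*22464 = √7 - 22464 = -22464 + √7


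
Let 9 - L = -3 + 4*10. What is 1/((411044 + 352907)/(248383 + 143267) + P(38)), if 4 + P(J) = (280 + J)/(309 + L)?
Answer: -110053650/100999669 ≈ -1.0896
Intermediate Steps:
L = -28 (L = 9 - (-3 + 4*10) = 9 - (-3 + 40) = 9 - 1*37 = 9 - 37 = -28)
P(J) = -844/281 + J/281 (P(J) = -4 + (280 + J)/(309 - 28) = -4 + (280 + J)/281 = -4 + (280 + J)*(1/281) = -4 + (280/281 + J/281) = -844/281 + J/281)
1/((411044 + 352907)/(248383 + 143267) + P(38)) = 1/((411044 + 352907)/(248383 + 143267) + (-844/281 + (1/281)*38)) = 1/(763951/391650 + (-844/281 + 38/281)) = 1/(763951*(1/391650) - 806/281) = 1/(763951/391650 - 806/281) = 1/(-100999669/110053650) = -110053650/100999669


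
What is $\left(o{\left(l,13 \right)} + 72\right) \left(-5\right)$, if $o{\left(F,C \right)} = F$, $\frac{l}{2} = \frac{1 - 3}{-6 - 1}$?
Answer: $- \frac{2540}{7} \approx -362.86$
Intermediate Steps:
$l = \frac{4}{7}$ ($l = 2 \frac{1 - 3}{-6 - 1} = 2 \left(- \frac{2}{-7}\right) = 2 \left(\left(-2\right) \left(- \frac{1}{7}\right)\right) = 2 \cdot \frac{2}{7} = \frac{4}{7} \approx 0.57143$)
$\left(o{\left(l,13 \right)} + 72\right) \left(-5\right) = \left(\frac{4}{7} + 72\right) \left(-5\right) = \frac{508}{7} \left(-5\right) = - \frac{2540}{7}$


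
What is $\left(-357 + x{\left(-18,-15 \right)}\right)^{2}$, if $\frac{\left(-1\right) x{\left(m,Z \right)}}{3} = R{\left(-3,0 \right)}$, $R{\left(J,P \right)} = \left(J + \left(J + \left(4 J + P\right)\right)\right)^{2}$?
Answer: $1766241$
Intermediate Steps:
$R{\left(J,P \right)} = \left(P + 6 J\right)^{2}$ ($R{\left(J,P \right)} = \left(J + \left(J + \left(P + 4 J\right)\right)\right)^{2} = \left(J + \left(P + 5 J\right)\right)^{2} = \left(P + 6 J\right)^{2}$)
$x{\left(m,Z \right)} = -972$ ($x{\left(m,Z \right)} = - 3 \left(0 + 6 \left(-3\right)\right)^{2} = - 3 \left(0 - 18\right)^{2} = - 3 \left(-18\right)^{2} = \left(-3\right) 324 = -972$)
$\left(-357 + x{\left(-18,-15 \right)}\right)^{2} = \left(-357 - 972\right)^{2} = \left(-1329\right)^{2} = 1766241$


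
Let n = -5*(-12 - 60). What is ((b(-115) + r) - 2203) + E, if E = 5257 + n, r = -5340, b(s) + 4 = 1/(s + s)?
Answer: -443901/230 ≈ -1930.0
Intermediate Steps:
n = 360 (n = -5*(-72) = 360)
b(s) = -4 + 1/(2*s) (b(s) = -4 + 1/(s + s) = -4 + 1/(2*s))
E = 5617 (E = 5257 + 360 = 5617)
((b(-115) + r) - 2203) + E = (((-4 + (½)/(-115)) - 5340) - 2203) + 5617 = (((-4 + (½)*(-1/115)) - 5340) - 2203) + 5617 = (((-4 - 1/230) - 5340) - 2203) + 5617 = ((-921/230 - 5340) - 2203) + 5617 = (-1229121/230 - 2203) + 5617 = -1735811/230 + 5617 = -443901/230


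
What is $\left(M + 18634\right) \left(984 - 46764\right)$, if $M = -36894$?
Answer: $835942800$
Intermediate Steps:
$\left(M + 18634\right) \left(984 - 46764\right) = \left(-36894 + 18634\right) \left(984 - 46764\right) = \left(-18260\right) \left(-45780\right) = 835942800$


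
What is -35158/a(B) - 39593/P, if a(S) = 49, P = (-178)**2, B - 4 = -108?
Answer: -1115886129/1552516 ≈ -718.76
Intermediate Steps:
B = -104 (B = 4 - 108 = -104)
P = 31684
-35158/a(B) - 39593/P = -35158/49 - 39593/31684 = -1115886129/1552516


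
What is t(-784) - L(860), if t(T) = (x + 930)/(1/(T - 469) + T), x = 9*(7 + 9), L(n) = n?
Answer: -282056434/327451 ≈ -861.37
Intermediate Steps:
x = 144 (x = 9*16 = 144)
t(T) = 1074/(T + 1/(-469 + T)) (t(T) = (144 + 930)/(1/(T - 469) + T) = 1074/(1/(-469 + T) + T) = 1074/(T + 1/(-469 + T)))
t(-784) - L(860) = 1074*(-469 - 784)/(1 + (-784)² - 469*(-784)) - 1*860 = 1074*(-1253)/(1 + 614656 + 367696) - 860 = 1074*(-1253)/982353 - 860 = 1074*(1/982353)*(-1253) - 860 = -448574/327451 - 860 = -282056434/327451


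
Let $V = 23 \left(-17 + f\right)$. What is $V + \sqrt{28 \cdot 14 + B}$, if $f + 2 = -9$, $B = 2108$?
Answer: $-594$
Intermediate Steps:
$f = -11$ ($f = -2 - 9 = -11$)
$V = -644$ ($V = 23 \left(-17 - 11\right) = 23 \left(-28\right) = -644$)
$V + \sqrt{28 \cdot 14 + B} = -644 + \sqrt{28 \cdot 14 + 2108} = -644 + \sqrt{392 + 2108} = -644 + \sqrt{2500} = -644 + 50 = -594$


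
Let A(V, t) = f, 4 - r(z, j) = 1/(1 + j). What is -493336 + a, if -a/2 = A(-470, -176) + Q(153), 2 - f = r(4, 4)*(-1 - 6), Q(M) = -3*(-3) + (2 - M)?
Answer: -2465546/5 ≈ -4.9311e+5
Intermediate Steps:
r(z, j) = 4 - 1/(1 + j)
Q(M) = 11 - M (Q(M) = 9 + (2 - M) = 11 - M)
f = 143/5 (f = 2 - (3 + 4*4)/(1 + 4)*(-1 - 6) = 2 - (3 + 16)/5*(-7) = 2 - (⅕)*19*(-7) = 2 - 19*(-7)/5 = 2 - 1*(-133/5) = 2 + 133/5 = 143/5 ≈ 28.600)
A(V, t) = 143/5
a = 1134/5 (a = -2*(143/5 + (11 - 1*153)) = -2*(143/5 + (11 - 153)) = -2*(143/5 - 142) = -2*(-567/5) = 1134/5 ≈ 226.80)
-493336 + a = -493336 + 1134/5 = -2465546/5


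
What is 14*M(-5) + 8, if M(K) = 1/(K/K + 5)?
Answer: 31/3 ≈ 10.333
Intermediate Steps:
M(K) = ⅙ (M(K) = 1/(1 + 5) = 1/6 = ⅙)
14*M(-5) + 8 = 14*(⅙) + 8 = 7/3 + 8 = 31/3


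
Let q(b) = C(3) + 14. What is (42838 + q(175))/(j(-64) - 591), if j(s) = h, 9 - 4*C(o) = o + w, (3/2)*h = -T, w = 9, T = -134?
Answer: -102843/1204 ≈ -85.418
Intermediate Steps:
h = 268/3 (h = 2*(-1*(-134))/3 = (⅔)*134 = 268/3 ≈ 89.333)
C(o) = -o/4 (C(o) = 9/4 - (o + 9)/4 = 9/4 - (9 + o)/4 = 9/4 + (-9/4 - o/4) = -o/4)
j(s) = 268/3
q(b) = 53/4 (q(b) = -¼*3 + 14 = -¾ + 14 = 53/4)
(42838 + q(175))/(j(-64) - 591) = (42838 + 53/4)/(268/3 - 591) = 171405/(4*(-1505/3)) = (171405/4)*(-3/1505) = -102843/1204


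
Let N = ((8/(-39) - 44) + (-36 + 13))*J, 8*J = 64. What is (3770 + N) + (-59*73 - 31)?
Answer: -43120/39 ≈ -1105.6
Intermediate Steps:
J = 8 (J = (⅛)*64 = 8)
N = -20968/39 (N = ((8/(-39) - 44) + (-36 + 13))*8 = ((8*(-1/39) - 44) - 23)*8 = ((-8/39 - 44) - 23)*8 = (-1724/39 - 23)*8 = -2621/39*8 = -20968/39 ≈ -537.64)
(3770 + N) + (-59*73 - 31) = (3770 - 20968/39) + (-59*73 - 31) = 126062/39 + (-4307 - 31) = 126062/39 - 4338 = -43120/39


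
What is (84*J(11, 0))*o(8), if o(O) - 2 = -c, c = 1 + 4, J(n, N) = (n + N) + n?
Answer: -5544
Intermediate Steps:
J(n, N) = N + 2*n (J(n, N) = (N + n) + n = N + 2*n)
c = 5
o(O) = -3 (o(O) = 2 - 1*5 = 2 - 5 = -3)
(84*J(11, 0))*o(8) = (84*(0 + 2*11))*(-3) = (84*(0 + 22))*(-3) = (84*22)*(-3) = 1848*(-3) = -5544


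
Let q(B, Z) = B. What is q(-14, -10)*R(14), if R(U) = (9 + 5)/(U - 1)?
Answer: -196/13 ≈ -15.077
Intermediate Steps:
R(U) = 14/(-1 + U)
q(-14, -10)*R(14) = -196/(-1 + 14) = -196/13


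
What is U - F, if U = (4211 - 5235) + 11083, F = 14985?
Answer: -4926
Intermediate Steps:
U = 10059 (U = -1024 + 11083 = 10059)
U - F = 10059 - 1*14985 = 10059 - 14985 = -4926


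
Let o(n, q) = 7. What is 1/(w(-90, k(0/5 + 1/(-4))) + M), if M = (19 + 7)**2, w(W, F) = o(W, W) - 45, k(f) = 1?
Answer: 1/638 ≈ 0.0015674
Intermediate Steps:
w(W, F) = -38 (w(W, F) = 7 - 45 = -38)
M = 676 (M = 26**2 = 676)
1/(w(-90, k(0/5 + 1/(-4))) + M) = 1/(-38 + 676) = 1/638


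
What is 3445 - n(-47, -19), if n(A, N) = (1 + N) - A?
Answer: 3416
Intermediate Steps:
n(A, N) = 1 + N - A
3445 - n(-47, -19) = 3445 - (1 - 19 - 1*(-47)) = 3445 - (1 - 19 + 47) = 3445 - 1*29 = 3445 - 29 = 3416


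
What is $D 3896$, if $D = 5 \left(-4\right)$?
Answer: $-77920$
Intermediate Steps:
$D = -20$
$D 3896 = \left(-20\right) 3896 = -77920$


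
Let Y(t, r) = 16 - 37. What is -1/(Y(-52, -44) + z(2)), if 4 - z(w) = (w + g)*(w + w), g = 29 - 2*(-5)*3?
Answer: 1/261 ≈ 0.0038314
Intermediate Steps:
Y(t, r) = -21
g = 59 (g = 29 + 10*3 = 29 + 30 = 59)
z(w) = 4 - 2*w*(59 + w) (z(w) = 4 - (w + 59)*(w + w) = 4 - (59 + w)*2*w = 4 - 2*w*(59 + w))
-1/(Y(-52, -44) + z(2)) = -1/(-21 + (4 - 118*2 - 2*2²)) = -1/(-21 + (4 - 236 - 2*4)) = -1/(-21 + (4 - 236 - 8)) = -1/(-21 - 240) = -1/(-261) = -1*(-1/261) = 1/261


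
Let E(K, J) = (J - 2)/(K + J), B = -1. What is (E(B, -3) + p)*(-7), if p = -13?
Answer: 329/4 ≈ 82.250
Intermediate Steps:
E(K, J) = (-2 + J)/(J + K)
(E(B, -3) + p)*(-7) = ((-2 - 3)/(-3 - 1) - 13)*(-7) = (-5/(-4) - 13)*(-7) = (-1/4*(-5) - 13)*(-7) = (5/4 - 13)*(-7) = -47/4*(-7) = 329/4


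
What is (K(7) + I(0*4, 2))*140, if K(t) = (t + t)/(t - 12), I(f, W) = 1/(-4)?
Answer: -427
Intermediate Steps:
I(f, W) = -¼
K(t) = 2*t/(-12 + t) (K(t) = (2*t)/(-12 + t) = 2*t/(-12 + t))
(K(7) + I(0*4, 2))*140 = (2*7/(-12 + 7) - ¼)*140 = (2*7/(-5) - ¼)*140 = (2*7*(-⅕) - ¼)*140 = (-14/5 - ¼)*140 = -61/20*140 = -427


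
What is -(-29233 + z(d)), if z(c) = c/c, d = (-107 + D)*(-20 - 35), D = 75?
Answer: 29232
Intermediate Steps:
d = 1760 (d = (-107 + 75)*(-20 - 35) = -32*(-55) = 1760)
z(c) = 1
-(-29233 + z(d)) = -(-29233 + 1) = -1*(-29232) = 29232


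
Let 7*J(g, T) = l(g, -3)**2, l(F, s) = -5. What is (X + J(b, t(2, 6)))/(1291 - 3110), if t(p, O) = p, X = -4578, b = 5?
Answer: 32021/12733 ≈ 2.5148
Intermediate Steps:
J(g, T) = 25/7 (J(g, T) = (1/7)*(-5)**2 = (1/7)*25 = 25/7)
(X + J(b, t(2, 6)))/(1291 - 3110) = (-4578 + 25/7)/(1291 - 3110) = -32021/7/(-1819) = -32021/7*(-1/1819) = 32021/12733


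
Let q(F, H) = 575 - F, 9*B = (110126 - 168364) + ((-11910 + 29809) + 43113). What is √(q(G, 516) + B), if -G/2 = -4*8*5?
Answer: √5069/3 ≈ 23.732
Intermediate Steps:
G = 320 (G = -2*(-4*8)*5 = -(-64)*5 = -2*(-160) = 320)
B = 2774/9 (B = ((110126 - 168364) + ((-11910 + 29809) + 43113))/9 = (-58238 + (17899 + 43113))/9 = (-58238 + 61012)/9 = (⅑)*2774 = 2774/9 ≈ 308.22)
√(q(G, 516) + B) = √((575 - 1*320) + 2774/9) = √((575 - 320) + 2774/9) = √(255 + 2774/9) = √(5069/9) = √5069/3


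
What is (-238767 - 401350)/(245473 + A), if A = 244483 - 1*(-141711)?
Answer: -640117/631667 ≈ -1.0134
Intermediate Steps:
A = 386194 (A = 244483 + 141711 = 386194)
(-238767 - 401350)/(245473 + A) = (-238767 - 401350)/(245473 + 386194) = -640117/631667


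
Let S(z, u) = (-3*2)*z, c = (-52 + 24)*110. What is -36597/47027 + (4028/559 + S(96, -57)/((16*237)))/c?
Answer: -624052782371/799552348595 ≈ -0.78050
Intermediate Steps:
c = -3080 (c = -28*110 = -3080)
S(z, u) = -6*z
-36597/47027 + (4028/559 + S(96, -57)/((16*237)))/c = -36597/47027 + (4028/559 + (-6*96)/((16*237)))/(-3080) = -36597*1/47027 + (4028*(1/559) - 576/3792)*(-1/3080) = -36597/47027 + (4028/559 - 576*1/3792)*(-1/3080) = -36597/47027 + (4028/559 - 12/79)*(-1/3080) = -36597/47027 + (311504/44161)*(-1/3080) = -36597/47027 - 38938/17001985 = -624052782371/799552348595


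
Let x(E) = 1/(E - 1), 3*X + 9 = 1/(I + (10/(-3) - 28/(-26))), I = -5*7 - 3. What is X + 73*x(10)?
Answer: 72103/14130 ≈ 5.1028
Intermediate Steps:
I = -38 (I = -35 - 3 = -38)
X = -4723/1570 (X = -3 + 1/(3*(-38 + (10/(-3) - 28/(-26)))) = -3 + 1/(3*(-38 + (10*(-1/3) - 28*(-1/26)))) = -3 + 1/(3*(-38 + (-10/3 + 14/13))) = -3 + 1/(3*(-38 - 88/39)) = -3 + 1/(3*(-1570/39)) = -3 + (1/3)*(-39/1570) = -3 - 13/1570 = -4723/1570 ≈ -3.0083)
x(E) = 1/(-1 + E)
X + 73*x(10) = -4723/1570 + 73/(-1 + 10) = -4723/1570 + 73/9 = 72103/14130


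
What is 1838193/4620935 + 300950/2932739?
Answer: 6781610688877/13551996290965 ≈ 0.50041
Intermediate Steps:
1838193/4620935 + 300950/2932739 = 6781610688877/13551996290965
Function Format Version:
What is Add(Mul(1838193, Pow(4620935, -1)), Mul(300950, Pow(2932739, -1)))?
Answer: Rational(6781610688877, 13551996290965) ≈ 0.50041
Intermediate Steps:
Add(Mul(1838193, Pow(4620935, -1)), Mul(300950, Pow(2932739, -1))) = Add(Mul(1838193, Rational(1, 4620935)), Mul(300950, Rational(1, 2932739))) = Add(Rational(1838193, 4620935), Rational(300950, 2932739)) = Rational(6781610688877, 13551996290965)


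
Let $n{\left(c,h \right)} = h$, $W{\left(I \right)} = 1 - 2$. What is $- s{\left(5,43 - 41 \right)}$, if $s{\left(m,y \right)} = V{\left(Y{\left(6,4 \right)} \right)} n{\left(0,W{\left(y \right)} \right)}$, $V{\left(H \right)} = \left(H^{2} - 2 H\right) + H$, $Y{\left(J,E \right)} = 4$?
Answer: $12$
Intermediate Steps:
$W{\left(I \right)} = -1$ ($W{\left(I \right)} = 1 - 2 = -1$)
$V{\left(H \right)} = H^{2} - H$
$s{\left(m,y \right)} = -12$ ($s{\left(m,y \right)} = 4 \left(-1 + 4\right) \left(-1\right) = 4 \cdot 3 \left(-1\right) = 12 \left(-1\right) = -12$)
$- s{\left(5,43 - 41 \right)} = \left(-1\right) \left(-12\right) = 12$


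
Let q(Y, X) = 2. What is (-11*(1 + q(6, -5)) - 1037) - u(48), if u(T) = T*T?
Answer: -3374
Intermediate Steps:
u(T) = T²
(-11*(1 + q(6, -5)) - 1037) - u(48) = (-11*(1 + 2) - 1037) - 1*48² = (-11*3 - 1037) - 1*2304 = (-33 - 1037) - 2304 = -1070 - 2304 = -3374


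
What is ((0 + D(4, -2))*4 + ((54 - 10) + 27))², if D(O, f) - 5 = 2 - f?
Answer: 11449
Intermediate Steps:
D(O, f) = 7 - f (D(O, f) = 5 + (2 - f) = 7 - f)
((0 + D(4, -2))*4 + ((54 - 10) + 27))² = ((0 + (7 - 1*(-2)))*4 + ((54 - 10) + 27))² = ((0 + (7 + 2))*4 + (44 + 27))² = ((0 + 9)*4 + 71)² = (9*4 + 71)² = (36 + 71)² = 107² = 11449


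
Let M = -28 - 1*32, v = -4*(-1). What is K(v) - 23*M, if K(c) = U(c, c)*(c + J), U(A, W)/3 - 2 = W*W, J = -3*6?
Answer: 624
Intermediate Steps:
J = -18
U(A, W) = 6 + 3*W² (U(A, W) = 6 + 3*(W*W) = 6 + 3*W²)
v = 4
K(c) = (-18 + c)*(6 + 3*c²) (K(c) = (6 + 3*c²)*(c - 18) = (6 + 3*c²)*(-18 + c) = (-18 + c)*(6 + 3*c²))
M = -60 (M = -28 - 32 = -60)
K(v) - 23*M = 3*(-18 + 4)*(2 + 4²) - 23*(-60) = 3*(-14)*(2 + 16) + 1380 = 3*(-14)*18 + 1380 = -756 + 1380 = 624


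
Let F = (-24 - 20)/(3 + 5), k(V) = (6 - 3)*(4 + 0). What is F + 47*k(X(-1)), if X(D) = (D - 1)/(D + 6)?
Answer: 1117/2 ≈ 558.50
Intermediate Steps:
X(D) = (-1 + D)/(6 + D)
k(V) = 12 (k(V) = 3*4 = 12)
F = -11/2 (F = -44/8 = -44*⅛ = -11/2 ≈ -5.5000)
F + 47*k(X(-1)) = -11/2 + 47*12 = -11/2 + 564 = 1117/2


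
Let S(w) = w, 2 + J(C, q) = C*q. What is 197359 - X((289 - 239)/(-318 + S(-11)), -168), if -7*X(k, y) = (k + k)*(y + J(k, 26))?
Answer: 149542071633/757687 ≈ 1.9737e+5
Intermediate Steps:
J(C, q) = -2 + C*q
X(k, y) = -2*k*(-2 + y + 26*k)/7 (X(k, y) = -(k + k)*(y + (-2 + k*26))/7 = -2*k*(y + (-2 + 26*k))/7 = -2*k*(-2 + y + 26*k)/7)
197359 - X((289 - 239)/(-318 + S(-11)), -168) = 197359 - 2*(289 - 239)/(-318 - 11)*(2 - 1*(-168) - 26*(289 - 239)/(-318 - 11))/7 = 197359 - 2*50/(-329)*(2 + 168 - 1300/(-329))/7 = 197359 - 2*50*(-1/329)*(2 + 168 - 1300*(-1)/329)/7 = 197359 - 2*(-50)*(2 + 168 - 26*(-50/329))/(7*329) = 197359 - 2*(-50)*(2 + 168 + 1300/329)/(7*329) = 197359 - 2*(-50)*57230/(7*329*329) = 197359 - 1*(-5723000/757687) = 197359 + 5723000/757687 = 149542071633/757687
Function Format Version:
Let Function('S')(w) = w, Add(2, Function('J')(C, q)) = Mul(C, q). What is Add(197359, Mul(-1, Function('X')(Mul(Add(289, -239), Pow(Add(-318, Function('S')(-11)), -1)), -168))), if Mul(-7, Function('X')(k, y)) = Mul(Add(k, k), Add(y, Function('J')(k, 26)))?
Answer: Rational(149542071633, 757687) ≈ 1.9737e+5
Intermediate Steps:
Function('J')(C, q) = Add(-2, Mul(C, q))
Function('X')(k, y) = Mul(Rational(-2, 7), k, Add(-2, y, Mul(26, k))) (Function('X')(k, y) = Mul(Rational(-1, 7), Mul(Add(k, k), Add(y, Add(-2, Mul(k, 26))))) = Mul(Rational(-1, 7), Mul(Mul(2, k), Add(y, Add(-2, Mul(26, k))))) = Mul(Rational(-1, 7), Mul(Mul(2, k), Add(-2, y, Mul(26, k)))) = Mul(Rational(-1, 7), Mul(2, k, Add(-2, y, Mul(26, k)))) = Mul(Rational(-2, 7), k, Add(-2, y, Mul(26, k))))
Add(197359, Mul(-1, Function('X')(Mul(Add(289, -239), Pow(Add(-318, Function('S')(-11)), -1)), -168))) = Add(197359, Mul(-1, Mul(Rational(2, 7), Mul(Add(289, -239), Pow(Add(-318, -11), -1)), Add(2, Mul(-1, -168), Mul(-26, Mul(Add(289, -239), Pow(Add(-318, -11), -1))))))) = Add(197359, Mul(-1, Mul(Rational(2, 7), Mul(50, Pow(-329, -1)), Add(2, 168, Mul(-26, Mul(50, Pow(-329, -1))))))) = Add(197359, Mul(-1, Mul(Rational(2, 7), Mul(50, Rational(-1, 329)), Add(2, 168, Mul(-26, Mul(50, Rational(-1, 329))))))) = Add(197359, Mul(-1, Mul(Rational(2, 7), Rational(-50, 329), Add(2, 168, Mul(-26, Rational(-50, 329)))))) = Add(197359, Mul(-1, Mul(Rational(2, 7), Rational(-50, 329), Add(2, 168, Rational(1300, 329))))) = Add(197359, Mul(-1, Mul(Rational(2, 7), Rational(-50, 329), Rational(57230, 329)))) = Add(197359, Mul(-1, Rational(-5723000, 757687))) = Add(197359, Rational(5723000, 757687)) = Rational(149542071633, 757687)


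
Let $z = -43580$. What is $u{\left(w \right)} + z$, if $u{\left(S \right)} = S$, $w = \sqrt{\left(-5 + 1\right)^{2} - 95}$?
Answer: $-43580 + i \sqrt{79} \approx -43580.0 + 8.8882 i$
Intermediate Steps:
$w = i \sqrt{79}$ ($w = \sqrt{\left(-4\right)^{2} - 95} = \sqrt{16 - 95} = \sqrt{-79} = i \sqrt{79} \approx 8.8882 i$)
$u{\left(w \right)} + z = i \sqrt{79} - 43580 = -43580 + i \sqrt{79}$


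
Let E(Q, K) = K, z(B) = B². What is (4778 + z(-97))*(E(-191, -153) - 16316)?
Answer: -233645703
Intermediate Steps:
(4778 + z(-97))*(E(-191, -153) - 16316) = (4778 + (-97)²)*(-153 - 16316) = (4778 + 9409)*(-16469) = 14187*(-16469) = -233645703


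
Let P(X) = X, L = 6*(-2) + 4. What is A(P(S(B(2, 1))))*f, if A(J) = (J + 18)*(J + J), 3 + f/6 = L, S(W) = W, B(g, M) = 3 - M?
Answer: -5280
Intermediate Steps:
L = -8 (L = -12 + 4 = -8)
f = -66 (f = -18 + 6*(-8) = -18 - 48 = -66)
A(J) = 2*J*(18 + J) (A(J) = (18 + J)*(2*J) = 2*J*(18 + J))
A(P(S(B(2, 1))))*f = (2*(3 - 1*1)*(18 + (3 - 1*1)))*(-66) = (2*(3 - 1)*(18 + (3 - 1)))*(-66) = (2*2*(18 + 2))*(-66) = (2*2*20)*(-66) = 80*(-66) = -5280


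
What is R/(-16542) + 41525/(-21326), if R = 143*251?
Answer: -363090167/88193673 ≈ -4.1170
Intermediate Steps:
R = 35893
R/(-16542) + 41525/(-21326) = 35893/(-16542) + 41525/(-21326) = 35893*(-1/16542) + 41525*(-1/21326) = -35893/16542 - 41525/21326 = -363090167/88193673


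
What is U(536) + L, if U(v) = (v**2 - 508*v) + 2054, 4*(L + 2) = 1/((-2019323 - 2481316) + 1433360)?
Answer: 209311118959/12269116 ≈ 17060.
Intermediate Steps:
L = -24538233/12269116 (L = -2 + 1/(4*((-2019323 - 2481316) + 1433360)) = -2 + 1/(4*(-4500639 + 1433360)) = -2 + (1/4)/(-3067279) = -2 + (1/4)*(-1/3067279) = -2 - 1/12269116 = -24538233/12269116 ≈ -2.0000)
U(v) = 2054 + v**2 - 508*v
U(536) + L = (2054 + 536**2 - 508*536) - 24538233/12269116 = (2054 + 287296 - 272288) - 24538233/12269116 = 17062 - 24538233/12269116 = 209311118959/12269116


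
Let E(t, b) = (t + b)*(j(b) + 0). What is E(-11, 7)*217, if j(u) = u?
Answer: -6076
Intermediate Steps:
E(t, b) = b*(b + t) (E(t, b) = (t + b)*(b + 0) = (b + t)*b = b*(b + t))
E(-11, 7)*217 = (7*(7 - 11))*217 = (7*(-4))*217 = -28*217 = -6076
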